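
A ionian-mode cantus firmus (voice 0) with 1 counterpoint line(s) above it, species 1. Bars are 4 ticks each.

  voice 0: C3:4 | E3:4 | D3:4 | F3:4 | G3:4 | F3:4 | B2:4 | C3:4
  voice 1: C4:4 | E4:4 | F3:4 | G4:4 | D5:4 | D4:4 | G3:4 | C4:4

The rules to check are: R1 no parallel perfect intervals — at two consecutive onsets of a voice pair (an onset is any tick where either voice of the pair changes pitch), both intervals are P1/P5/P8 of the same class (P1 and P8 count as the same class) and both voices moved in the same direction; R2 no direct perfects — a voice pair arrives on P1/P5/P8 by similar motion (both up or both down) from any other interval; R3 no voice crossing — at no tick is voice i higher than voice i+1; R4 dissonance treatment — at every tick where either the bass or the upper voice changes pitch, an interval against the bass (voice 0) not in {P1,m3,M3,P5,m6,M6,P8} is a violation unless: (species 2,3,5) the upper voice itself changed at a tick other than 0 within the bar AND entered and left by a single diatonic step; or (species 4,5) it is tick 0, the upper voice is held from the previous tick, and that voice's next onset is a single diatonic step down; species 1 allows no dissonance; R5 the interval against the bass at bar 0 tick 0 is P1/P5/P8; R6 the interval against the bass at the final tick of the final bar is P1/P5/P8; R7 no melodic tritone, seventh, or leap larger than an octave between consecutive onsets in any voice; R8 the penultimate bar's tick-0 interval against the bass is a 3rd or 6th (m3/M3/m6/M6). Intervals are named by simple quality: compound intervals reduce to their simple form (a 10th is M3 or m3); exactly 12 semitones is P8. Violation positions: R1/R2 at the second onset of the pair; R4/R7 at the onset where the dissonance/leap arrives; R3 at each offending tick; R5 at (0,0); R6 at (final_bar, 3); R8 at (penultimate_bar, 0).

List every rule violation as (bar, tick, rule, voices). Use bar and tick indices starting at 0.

bar 0: v0=C3 v1=C4 downbeat P8
bar 1: v0=E3 v1=E4 downbeat P8
bar 2: v0=D3 v1=F3 downbeat m3
bar 3: v0=F3 v1=G4 downbeat M2
bar 4: v0=G3 v1=D5 downbeat P5
bar 5: v0=F3 v1=D4 downbeat M6
bar 6: v0=B2 v1=G3 downbeat m6
bar 7: v0=C3 v1=C4 downbeat P8
  -> R1 @ bar 1 tick 0 v(0, 1): C3/C4 P8 -> E3/E4 P8 similar
  -> R7 @ bar 2 tick 0 v(1,): E4->F3 leap 11st
  -> R4 @ bar 3 tick 0 v(0, 1): F3/G4 M2 untreated
  -> R7 @ bar 3 tick 0 v(1,): F3->G4 leap 14st
  -> R2 @ bar 4 tick 0 v(0, 1): F3/G4 M2 -> G3/D5 P5 similar
  -> R7 @ bar 6 tick 0 v(0,): F3->B2 leap 6st
  -> R2 @ bar 7 tick 0 v(0, 1): B2/G3 m6 -> C3/C4 P8 similar

(1, 0, R1, (0, 1))
(2, 0, R7, (1,))
(3, 0, R4, (0, 1))
(3, 0, R7, (1,))
(4, 0, R2, (0, 1))
(6, 0, R7, (0,))
(7, 0, R2, (0, 1))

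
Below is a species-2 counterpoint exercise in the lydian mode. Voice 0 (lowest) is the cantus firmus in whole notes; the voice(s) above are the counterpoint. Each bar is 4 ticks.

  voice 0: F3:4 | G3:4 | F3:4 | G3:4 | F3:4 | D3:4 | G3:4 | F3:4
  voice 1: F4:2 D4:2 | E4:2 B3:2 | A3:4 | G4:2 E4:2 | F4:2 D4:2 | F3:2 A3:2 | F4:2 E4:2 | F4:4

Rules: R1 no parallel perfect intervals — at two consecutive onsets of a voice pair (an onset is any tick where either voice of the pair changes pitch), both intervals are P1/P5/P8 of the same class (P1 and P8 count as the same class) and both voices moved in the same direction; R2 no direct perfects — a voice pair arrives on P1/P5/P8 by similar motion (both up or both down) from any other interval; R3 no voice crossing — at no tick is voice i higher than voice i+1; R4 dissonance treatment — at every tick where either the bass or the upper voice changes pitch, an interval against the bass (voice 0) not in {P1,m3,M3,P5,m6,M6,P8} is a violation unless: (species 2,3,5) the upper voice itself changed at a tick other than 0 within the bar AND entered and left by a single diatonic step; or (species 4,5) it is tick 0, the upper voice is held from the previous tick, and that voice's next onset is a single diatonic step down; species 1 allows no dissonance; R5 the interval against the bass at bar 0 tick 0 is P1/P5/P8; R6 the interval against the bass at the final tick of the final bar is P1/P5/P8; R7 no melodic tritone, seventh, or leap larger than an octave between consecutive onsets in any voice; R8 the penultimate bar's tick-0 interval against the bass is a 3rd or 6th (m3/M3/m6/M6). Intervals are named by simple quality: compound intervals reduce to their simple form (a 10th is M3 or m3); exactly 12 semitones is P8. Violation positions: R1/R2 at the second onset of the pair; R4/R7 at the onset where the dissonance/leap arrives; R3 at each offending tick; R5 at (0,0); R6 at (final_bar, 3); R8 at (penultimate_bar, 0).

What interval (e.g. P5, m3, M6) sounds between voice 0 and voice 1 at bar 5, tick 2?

P5

voice 0=D3 voice 1=A3 -> P5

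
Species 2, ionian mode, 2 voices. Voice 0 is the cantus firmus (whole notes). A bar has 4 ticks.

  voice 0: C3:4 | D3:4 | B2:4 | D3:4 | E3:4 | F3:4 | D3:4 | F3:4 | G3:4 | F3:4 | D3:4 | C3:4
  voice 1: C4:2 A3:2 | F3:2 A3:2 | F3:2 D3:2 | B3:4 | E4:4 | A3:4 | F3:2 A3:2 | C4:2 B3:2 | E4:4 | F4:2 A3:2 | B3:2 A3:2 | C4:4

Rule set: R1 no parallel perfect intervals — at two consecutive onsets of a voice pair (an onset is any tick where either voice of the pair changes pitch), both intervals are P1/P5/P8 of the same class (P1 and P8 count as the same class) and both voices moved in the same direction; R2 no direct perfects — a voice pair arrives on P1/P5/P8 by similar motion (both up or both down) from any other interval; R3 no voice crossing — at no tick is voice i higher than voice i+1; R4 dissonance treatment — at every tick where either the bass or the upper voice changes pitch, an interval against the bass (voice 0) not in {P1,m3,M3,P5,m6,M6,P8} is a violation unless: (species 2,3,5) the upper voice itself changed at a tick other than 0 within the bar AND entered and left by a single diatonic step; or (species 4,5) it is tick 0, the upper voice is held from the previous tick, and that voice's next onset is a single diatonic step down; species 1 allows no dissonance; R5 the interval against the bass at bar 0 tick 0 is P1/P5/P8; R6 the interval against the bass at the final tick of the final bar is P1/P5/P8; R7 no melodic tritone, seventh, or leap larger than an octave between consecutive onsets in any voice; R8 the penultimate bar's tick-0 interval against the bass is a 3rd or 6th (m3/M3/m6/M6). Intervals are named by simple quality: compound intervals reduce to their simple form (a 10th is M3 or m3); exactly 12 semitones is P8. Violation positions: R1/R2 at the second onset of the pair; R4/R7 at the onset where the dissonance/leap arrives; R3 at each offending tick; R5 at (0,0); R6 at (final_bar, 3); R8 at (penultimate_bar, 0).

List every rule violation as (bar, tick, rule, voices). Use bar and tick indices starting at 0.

bar 0: v0=C3 v1=C4 downbeat P8
bar 1: v0=D3 v1=F3 downbeat m3
bar 2: v0=B2 v1=F3 downbeat TT
bar 3: v0=D3 v1=B3 downbeat M6
bar 4: v0=E3 v1=E4 downbeat P8
bar 5: v0=F3 v1=A3 downbeat M3
bar 6: v0=D3 v1=F3 downbeat m3
bar 7: v0=F3 v1=C4 downbeat P5
bar 8: v0=G3 v1=E4 downbeat M6
bar 9: v0=F3 v1=F4 downbeat P8
bar 10: v0=D3 v1=B3 downbeat M6
bar 11: v0=C3 v1=C4 downbeat P8
  -> R4 @ bar 2 tick 0 v(0, 1): B2/F3 TT untreated
  -> R2 @ bar 4 tick 0 v(0, 1): D3/B3 M6 -> E3/E4 P8 similar
  -> R1 @ bar 7 tick 0 v(0, 1): D3/A3 P5 -> F3/C4 P5 similar
  -> R4 @ bar 7 tick 2 v(0, 1): F3/B3 TT untreated

(2, 0, R4, (0, 1))
(4, 0, R2, (0, 1))
(7, 0, R1, (0, 1))
(7, 2, R4, (0, 1))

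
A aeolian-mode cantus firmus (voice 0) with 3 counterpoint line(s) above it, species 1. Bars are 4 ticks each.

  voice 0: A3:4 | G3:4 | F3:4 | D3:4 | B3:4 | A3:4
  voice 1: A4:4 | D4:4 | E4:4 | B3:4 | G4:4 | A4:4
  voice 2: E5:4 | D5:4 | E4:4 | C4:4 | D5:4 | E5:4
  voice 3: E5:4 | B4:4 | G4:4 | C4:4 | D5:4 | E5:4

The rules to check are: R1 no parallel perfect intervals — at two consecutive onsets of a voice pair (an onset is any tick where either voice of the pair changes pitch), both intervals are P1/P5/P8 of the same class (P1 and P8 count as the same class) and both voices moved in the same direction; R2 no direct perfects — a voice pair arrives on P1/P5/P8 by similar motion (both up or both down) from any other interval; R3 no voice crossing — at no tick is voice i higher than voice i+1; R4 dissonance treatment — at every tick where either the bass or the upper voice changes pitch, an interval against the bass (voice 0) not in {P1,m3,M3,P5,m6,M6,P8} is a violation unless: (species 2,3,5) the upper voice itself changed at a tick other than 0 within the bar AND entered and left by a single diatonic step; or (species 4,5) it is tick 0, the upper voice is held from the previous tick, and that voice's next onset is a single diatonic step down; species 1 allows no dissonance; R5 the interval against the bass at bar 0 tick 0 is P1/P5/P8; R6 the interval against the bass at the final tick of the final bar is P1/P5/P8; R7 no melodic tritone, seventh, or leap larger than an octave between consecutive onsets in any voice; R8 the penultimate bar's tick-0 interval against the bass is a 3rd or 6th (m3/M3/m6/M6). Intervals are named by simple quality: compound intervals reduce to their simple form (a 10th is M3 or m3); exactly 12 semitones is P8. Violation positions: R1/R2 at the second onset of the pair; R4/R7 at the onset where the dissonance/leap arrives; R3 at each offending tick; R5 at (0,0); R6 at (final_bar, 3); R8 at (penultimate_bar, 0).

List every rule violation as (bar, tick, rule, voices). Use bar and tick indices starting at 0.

bar 0: v0=A3 v1=A4 v2=E5 v3=E5 downbeat P5
bar 1: v0=G3 v1=D4 v2=D5 v3=B4 downbeat M3
bar 2: v0=F3 v1=E4 v2=E4 v3=G4 downbeat M2
bar 3: v0=D3 v1=B3 v2=C4 v3=C4 downbeat m7
bar 4: v0=B3 v1=G4 v2=D5 v3=D5 downbeat m3
bar 5: v0=A3 v1=A4 v2=E5 v3=E5 downbeat P5
  -> R1 @ bar 1 tick 0 v(0, 2): A3/E5 P5 -> G3/D5 P5 similar
  -> R2 @ bar 1 tick 0 v(0, 1): A3/A4 P8 -> G3/D4 P5 similar
  -> R2 @ bar 1 tick 0 v(1, 2): A4/E5 P5 -> D4/D5 P8 similar
  -> R3 @ bar 1 tick 0 v(2, 3): D5 above B4
  -> R3 @ bar 1 tick 1 v(2, 3): D5 above B4
  -> R3 @ bar 1 tick 2 v(2, 3): D5 above B4
  -> R3 @ bar 1 tick 3 v(2, 3): D5 above B4
  -> R4 @ bar 2 tick 0 v(0, 1): F3/E4 M7 untreated
  -> R4 @ bar 2 tick 0 v(0, 2): F3/E4 M7 untreated
  -> R4 @ bar 2 tick 0 v(0, 3): F3/G4 M2 untreated
  -> R7 @ bar 2 tick 0 v(2,): D5->E4 leap 10st
  -> R2 @ bar 3 tick 0 v(2, 3): E4/G4 m3 -> C4/C4 P1 similar
  -> R4 @ bar 3 tick 0 v(0, 2): D3/C4 m7 untreated
  -> R4 @ bar 3 tick 0 v(0, 3): D3/C4 m7 untreated
  -> R1 @ bar 4 tick 0 v(2, 3): C4/C4 P1 -> D5/D5 P1 similar
  -> R2 @ bar 4 tick 0 v(1, 2): B3/C4 m2 -> G4/D5 P5 similar
  -> R2 @ bar 4 tick 0 v(1, 3): B3/C4 m2 -> G4/D5 P5 similar
  -> R7 @ bar 4 tick 0 v(2,): C4->D5 leap 14st
  -> R7 @ bar 4 tick 0 v(3,): C4->D5 leap 14st
  -> R1 @ bar 5 tick 0 v(1, 2): G4/D5 P5 -> A4/E5 P5 similar
  -> R1 @ bar 5 tick 0 v(1, 3): G4/D5 P5 -> A4/E5 P5 similar
  -> R1 @ bar 5 tick 0 v(2, 3): D5/D5 P1 -> E5/E5 P1 similar

(1, 0, R1, (0, 2))
(1, 0, R2, (0, 1))
(1, 0, R2, (1, 2))
(1, 0, R3, (2, 3))
(1, 1, R3, (2, 3))
(1, 2, R3, (2, 3))
(1, 3, R3, (2, 3))
(2, 0, R4, (0, 1))
(2, 0, R4, (0, 2))
(2, 0, R4, (0, 3))
(2, 0, R7, (2,))
(3, 0, R2, (2, 3))
(3, 0, R4, (0, 2))
(3, 0, R4, (0, 3))
(4, 0, R1, (2, 3))
(4, 0, R2, (1, 2))
(4, 0, R2, (1, 3))
(4, 0, R7, (2,))
(4, 0, R7, (3,))
(5, 0, R1, (1, 2))
(5, 0, R1, (1, 3))
(5, 0, R1, (2, 3))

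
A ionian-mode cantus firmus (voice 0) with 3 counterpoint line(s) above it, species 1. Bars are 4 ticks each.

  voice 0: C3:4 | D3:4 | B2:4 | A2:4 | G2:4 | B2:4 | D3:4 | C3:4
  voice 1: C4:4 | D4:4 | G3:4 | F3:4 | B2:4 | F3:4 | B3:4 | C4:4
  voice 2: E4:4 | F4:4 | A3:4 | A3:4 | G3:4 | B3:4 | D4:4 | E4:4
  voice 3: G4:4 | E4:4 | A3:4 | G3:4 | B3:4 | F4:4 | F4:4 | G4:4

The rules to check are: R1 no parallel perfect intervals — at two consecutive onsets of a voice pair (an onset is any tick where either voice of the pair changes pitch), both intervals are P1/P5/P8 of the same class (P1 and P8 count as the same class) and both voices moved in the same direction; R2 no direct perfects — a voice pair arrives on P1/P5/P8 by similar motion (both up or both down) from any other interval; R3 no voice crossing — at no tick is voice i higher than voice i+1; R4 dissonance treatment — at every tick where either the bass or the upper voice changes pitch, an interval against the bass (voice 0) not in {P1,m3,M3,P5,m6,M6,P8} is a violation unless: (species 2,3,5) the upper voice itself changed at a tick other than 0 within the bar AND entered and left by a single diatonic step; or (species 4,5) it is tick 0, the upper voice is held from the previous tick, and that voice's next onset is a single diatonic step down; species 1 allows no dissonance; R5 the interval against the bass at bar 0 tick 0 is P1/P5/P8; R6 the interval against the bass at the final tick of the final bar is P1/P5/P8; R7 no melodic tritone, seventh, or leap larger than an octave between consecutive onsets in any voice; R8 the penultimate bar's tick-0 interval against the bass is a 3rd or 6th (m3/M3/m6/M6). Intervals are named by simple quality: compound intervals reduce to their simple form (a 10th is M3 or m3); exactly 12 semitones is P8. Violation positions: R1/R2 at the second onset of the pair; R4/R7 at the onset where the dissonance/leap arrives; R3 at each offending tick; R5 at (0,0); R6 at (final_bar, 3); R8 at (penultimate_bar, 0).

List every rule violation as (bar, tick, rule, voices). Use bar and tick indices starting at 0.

(0, 0, R5, (0, 2))
(1, 0, R1, (0, 1))
(1, 0, R3, (2, 3))
(1, 0, R4, (0, 3))
(1, 1, R3, (2, 3))
(1, 2, R3, (2, 3))
(1, 3, R3, (2, 3))
(2, 0, R2, (2, 3))
(2, 0, R4, (0, 2))
(2, 0, R4, (0, 3))
(3, 0, R3, (2, 3))
(3, 0, R4, (0, 3))
(3, 1, R3, (2, 3))
(3, 2, R3, (2, 3))
(3, 3, R3, (2, 3))
(4, 0, R1, (0, 2))
(4, 0, R7, (1,))
(5, 0, R1, (0, 2))
(5, 0, R1, (1, 3))
(5, 0, R4, (0, 1))
(5, 0, R4, (0, 3))
(5, 0, R7, (1,))
(5, 0, R7, (3,))
(6, 0, R1, (0, 2))
(6, 0, R7, (1,))
(6, 0, R8, (0, 2))
(7, 0, R2, (1, 3))
(7, 3, R6, (0, 2))

bar 0: v0=C3 v1=C4 v2=E4 v3=G4 downbeat P5
bar 1: v0=D3 v1=D4 v2=F4 v3=E4 downbeat M2
bar 2: v0=B2 v1=G3 v2=A3 v3=A3 downbeat m7
bar 3: v0=A2 v1=F3 v2=A3 v3=G3 downbeat m7
bar 4: v0=G2 v1=B2 v2=G3 v3=B3 downbeat M3
bar 5: v0=B2 v1=F3 v2=B3 v3=F4 downbeat TT
bar 6: v0=D3 v1=B3 v2=D4 v3=F4 downbeat m3
bar 7: v0=C3 v1=C4 v2=E4 v3=G4 downbeat P5
  -> R5 @ bar 0 tick 0 v(0, 2): opens on M3
  -> R1 @ bar 1 tick 0 v(0, 1): C3/C4 P8 -> D3/D4 P8 similar
  -> R3 @ bar 1 tick 0 v(2, 3): F4 above E4
  -> R4 @ bar 1 tick 0 v(0, 3): D3/E4 M2 untreated
  -> R3 @ bar 1 tick 1 v(2, 3): F4 above E4
  -> R3 @ bar 1 tick 2 v(2, 3): F4 above E4
  -> R3 @ bar 1 tick 3 v(2, 3): F4 above E4
  -> R2 @ bar 2 tick 0 v(2, 3): F4/E4 m2 -> A3/A3 P1 similar
  -> R4 @ bar 2 tick 0 v(0, 2): B2/A3 m7 untreated
  -> R4 @ bar 2 tick 0 v(0, 3): B2/A3 m7 untreated
  -> R3 @ bar 3 tick 0 v(2, 3): A3 above G3
  -> R4 @ bar 3 tick 0 v(0, 3): A2/G3 m7 untreated
  -> R3 @ bar 3 tick 1 v(2, 3): A3 above G3
  -> R3 @ bar 3 tick 2 v(2, 3): A3 above G3
  -> R3 @ bar 3 tick 3 v(2, 3): A3 above G3
  -> R1 @ bar 4 tick 0 v(0, 2): A2/A3 P8 -> G2/G3 P8 similar
  -> R7 @ bar 4 tick 0 v(1,): F3->B2 leap 6st
  -> R1 @ bar 5 tick 0 v(0, 2): G2/G3 P8 -> B2/B3 P8 similar
  -> R1 @ bar 5 tick 0 v(1, 3): B2/B3 P8 -> F3/F4 P8 similar
  -> R4 @ bar 5 tick 0 v(0, 1): B2/F3 TT untreated
  -> R4 @ bar 5 tick 0 v(0, 3): B2/F4 TT untreated
  -> R7 @ bar 5 tick 0 v(1,): B2->F3 leap 6st
  -> R7 @ bar 5 tick 0 v(3,): B3->F4 leap 6st
  -> R1 @ bar 6 tick 0 v(0, 2): B2/B3 P8 -> D3/D4 P8 similar
  -> R7 @ bar 6 tick 0 v(1,): F3->B3 leap 6st
  -> R8 @ bar 6 tick 0 v(0, 2): penult P8 not 3rd/6th
  -> R2 @ bar 7 tick 0 v(1, 3): B3/F4 TT -> C4/G4 P5 similar
  -> R6 @ bar 7 tick 3 v(0, 2): closes on M3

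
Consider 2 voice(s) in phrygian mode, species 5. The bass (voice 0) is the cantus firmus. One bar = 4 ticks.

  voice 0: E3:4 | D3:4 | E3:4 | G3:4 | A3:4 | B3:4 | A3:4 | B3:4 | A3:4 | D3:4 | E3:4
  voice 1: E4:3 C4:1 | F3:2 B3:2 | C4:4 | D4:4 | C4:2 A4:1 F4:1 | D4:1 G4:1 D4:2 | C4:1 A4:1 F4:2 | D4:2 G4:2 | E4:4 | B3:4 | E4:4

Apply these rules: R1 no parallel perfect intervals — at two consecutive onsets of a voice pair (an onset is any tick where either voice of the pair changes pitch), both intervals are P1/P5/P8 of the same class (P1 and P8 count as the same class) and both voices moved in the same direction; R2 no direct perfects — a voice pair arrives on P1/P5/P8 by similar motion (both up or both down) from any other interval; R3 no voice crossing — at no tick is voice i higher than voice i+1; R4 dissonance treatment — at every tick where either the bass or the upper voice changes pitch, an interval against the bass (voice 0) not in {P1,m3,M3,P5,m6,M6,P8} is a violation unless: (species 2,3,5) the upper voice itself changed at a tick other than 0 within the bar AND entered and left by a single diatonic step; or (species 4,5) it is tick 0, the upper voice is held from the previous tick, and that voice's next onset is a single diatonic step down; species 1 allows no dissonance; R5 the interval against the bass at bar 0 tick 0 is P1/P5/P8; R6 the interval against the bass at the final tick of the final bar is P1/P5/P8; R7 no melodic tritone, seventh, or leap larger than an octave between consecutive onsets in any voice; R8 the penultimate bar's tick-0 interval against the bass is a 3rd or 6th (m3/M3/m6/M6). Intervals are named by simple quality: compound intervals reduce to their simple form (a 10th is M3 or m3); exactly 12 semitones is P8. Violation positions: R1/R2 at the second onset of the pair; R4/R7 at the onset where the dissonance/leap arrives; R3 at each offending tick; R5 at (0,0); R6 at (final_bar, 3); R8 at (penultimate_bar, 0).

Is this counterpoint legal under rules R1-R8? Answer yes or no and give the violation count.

No (4 violations)

bar 0: v0=E3 v1=E4 (P8)
bar 1: v0=D3 v1=F3 (m3)
bar 2: v0=E3 v1=C4 (m6)
bar 3: v0=G3 v1=D4 (P5)
bar 4: v0=A3 v1=C4 (m3)
bar 5: v0=B3 v1=D4 (m3)
bar 6: v0=A3 v1=C4 (m3)
bar 7: v0=B3 v1=D4 (m3)
bar 8: v0=A3 v1=E4 (P5)
bar 9: v0=D3 v1=B3 (M6)
bar 10: v0=E3 v1=E4 (P8)
  R7 @ bar1.2: F3->B3 leap 6st
  R2 @ bar3.0: E3/C4 m6 -> G3/D4 P5 similar
  R2 @ bar8.0: B3/G4 m6 -> A3/E4 P5 similar
  R2 @ bar10.0: D3/B3 M6 -> E3/E4 P8 similar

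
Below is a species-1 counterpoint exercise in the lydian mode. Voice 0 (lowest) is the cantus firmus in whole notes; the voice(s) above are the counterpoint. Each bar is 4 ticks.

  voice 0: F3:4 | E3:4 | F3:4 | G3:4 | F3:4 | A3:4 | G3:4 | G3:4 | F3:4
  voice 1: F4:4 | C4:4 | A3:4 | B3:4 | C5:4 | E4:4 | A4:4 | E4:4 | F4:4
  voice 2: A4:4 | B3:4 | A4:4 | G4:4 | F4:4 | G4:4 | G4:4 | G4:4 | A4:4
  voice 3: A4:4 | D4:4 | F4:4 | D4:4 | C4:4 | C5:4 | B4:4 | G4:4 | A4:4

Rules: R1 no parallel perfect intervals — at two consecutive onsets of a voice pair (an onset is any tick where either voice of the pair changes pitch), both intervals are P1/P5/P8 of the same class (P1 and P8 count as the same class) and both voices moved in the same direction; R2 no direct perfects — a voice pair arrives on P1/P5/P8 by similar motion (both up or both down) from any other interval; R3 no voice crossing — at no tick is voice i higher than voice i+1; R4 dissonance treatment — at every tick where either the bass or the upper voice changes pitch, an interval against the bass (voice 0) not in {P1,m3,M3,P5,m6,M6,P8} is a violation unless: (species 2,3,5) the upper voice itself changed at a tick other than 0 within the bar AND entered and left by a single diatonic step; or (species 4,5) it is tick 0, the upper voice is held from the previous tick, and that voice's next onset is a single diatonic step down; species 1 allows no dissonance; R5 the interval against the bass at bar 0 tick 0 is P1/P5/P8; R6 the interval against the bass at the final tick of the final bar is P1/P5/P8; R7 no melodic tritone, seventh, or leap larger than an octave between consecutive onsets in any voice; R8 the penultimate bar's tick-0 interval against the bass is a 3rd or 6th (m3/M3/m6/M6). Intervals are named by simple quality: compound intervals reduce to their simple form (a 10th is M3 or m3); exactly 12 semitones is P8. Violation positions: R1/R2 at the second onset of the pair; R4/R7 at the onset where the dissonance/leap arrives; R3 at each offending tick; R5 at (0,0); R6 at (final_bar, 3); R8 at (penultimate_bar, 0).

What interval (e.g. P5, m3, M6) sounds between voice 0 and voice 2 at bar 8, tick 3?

voice 0=F3 voice 2=A4 -> M3

M3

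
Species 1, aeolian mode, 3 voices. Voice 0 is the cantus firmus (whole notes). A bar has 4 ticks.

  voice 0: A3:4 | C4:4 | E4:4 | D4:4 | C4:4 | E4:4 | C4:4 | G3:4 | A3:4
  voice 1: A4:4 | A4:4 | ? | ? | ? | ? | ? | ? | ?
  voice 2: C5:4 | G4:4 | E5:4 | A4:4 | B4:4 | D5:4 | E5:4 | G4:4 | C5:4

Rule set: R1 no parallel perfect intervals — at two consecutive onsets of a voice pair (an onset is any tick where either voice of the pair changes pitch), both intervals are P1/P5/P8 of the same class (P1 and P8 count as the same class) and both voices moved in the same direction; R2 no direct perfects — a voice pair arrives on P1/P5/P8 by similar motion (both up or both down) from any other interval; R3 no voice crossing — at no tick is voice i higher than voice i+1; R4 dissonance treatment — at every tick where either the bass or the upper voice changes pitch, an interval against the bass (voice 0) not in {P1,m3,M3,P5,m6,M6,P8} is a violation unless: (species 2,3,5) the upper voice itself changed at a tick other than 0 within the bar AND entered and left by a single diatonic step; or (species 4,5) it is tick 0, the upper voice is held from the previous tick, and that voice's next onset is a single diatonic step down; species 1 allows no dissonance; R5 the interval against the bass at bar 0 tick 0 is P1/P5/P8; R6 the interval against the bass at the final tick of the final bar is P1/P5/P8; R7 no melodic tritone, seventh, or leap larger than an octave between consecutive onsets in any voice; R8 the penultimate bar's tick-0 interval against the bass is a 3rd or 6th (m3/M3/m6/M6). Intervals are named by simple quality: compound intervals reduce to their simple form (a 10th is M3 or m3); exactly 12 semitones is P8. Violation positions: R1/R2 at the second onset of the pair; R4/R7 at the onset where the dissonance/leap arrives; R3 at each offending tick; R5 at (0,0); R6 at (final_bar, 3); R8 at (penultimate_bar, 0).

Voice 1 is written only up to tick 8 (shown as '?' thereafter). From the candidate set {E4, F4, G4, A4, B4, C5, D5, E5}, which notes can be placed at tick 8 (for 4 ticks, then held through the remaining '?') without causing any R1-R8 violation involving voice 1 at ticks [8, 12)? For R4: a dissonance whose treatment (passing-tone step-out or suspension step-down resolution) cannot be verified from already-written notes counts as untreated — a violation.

E4: legal
F4: violates R4
G4: legal
A4: violates R4
B4: violates R2
C5: legal
D5: violates R4
E5: violates R2

{C5, E4, G4}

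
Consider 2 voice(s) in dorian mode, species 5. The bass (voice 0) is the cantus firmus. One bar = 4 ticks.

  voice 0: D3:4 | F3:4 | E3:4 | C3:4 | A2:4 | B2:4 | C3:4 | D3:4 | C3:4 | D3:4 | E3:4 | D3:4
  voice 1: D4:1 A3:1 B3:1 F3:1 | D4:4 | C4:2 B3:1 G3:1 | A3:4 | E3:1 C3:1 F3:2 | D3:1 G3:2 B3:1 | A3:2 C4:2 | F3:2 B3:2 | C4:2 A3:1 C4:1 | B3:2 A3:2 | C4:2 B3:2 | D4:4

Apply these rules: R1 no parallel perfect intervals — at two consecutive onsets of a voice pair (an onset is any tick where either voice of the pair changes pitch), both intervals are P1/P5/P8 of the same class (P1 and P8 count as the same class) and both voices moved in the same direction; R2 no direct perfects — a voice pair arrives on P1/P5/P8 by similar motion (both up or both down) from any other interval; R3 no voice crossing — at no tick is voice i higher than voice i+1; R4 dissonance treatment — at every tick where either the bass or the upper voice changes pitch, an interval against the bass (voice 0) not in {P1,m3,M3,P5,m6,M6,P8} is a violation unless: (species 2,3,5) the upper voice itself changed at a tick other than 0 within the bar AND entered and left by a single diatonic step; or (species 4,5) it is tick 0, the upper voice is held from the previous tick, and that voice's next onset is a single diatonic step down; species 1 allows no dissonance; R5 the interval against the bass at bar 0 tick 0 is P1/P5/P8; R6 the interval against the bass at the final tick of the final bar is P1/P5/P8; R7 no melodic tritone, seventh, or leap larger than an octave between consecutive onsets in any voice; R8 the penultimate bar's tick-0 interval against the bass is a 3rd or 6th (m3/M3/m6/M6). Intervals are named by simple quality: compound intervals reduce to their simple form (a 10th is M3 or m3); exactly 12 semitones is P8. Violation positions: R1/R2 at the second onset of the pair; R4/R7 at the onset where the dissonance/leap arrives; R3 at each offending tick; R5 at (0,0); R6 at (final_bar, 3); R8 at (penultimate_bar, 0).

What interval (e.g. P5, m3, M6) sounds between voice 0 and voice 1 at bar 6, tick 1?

voice 0=C3 voice 1=A3 -> M6

M6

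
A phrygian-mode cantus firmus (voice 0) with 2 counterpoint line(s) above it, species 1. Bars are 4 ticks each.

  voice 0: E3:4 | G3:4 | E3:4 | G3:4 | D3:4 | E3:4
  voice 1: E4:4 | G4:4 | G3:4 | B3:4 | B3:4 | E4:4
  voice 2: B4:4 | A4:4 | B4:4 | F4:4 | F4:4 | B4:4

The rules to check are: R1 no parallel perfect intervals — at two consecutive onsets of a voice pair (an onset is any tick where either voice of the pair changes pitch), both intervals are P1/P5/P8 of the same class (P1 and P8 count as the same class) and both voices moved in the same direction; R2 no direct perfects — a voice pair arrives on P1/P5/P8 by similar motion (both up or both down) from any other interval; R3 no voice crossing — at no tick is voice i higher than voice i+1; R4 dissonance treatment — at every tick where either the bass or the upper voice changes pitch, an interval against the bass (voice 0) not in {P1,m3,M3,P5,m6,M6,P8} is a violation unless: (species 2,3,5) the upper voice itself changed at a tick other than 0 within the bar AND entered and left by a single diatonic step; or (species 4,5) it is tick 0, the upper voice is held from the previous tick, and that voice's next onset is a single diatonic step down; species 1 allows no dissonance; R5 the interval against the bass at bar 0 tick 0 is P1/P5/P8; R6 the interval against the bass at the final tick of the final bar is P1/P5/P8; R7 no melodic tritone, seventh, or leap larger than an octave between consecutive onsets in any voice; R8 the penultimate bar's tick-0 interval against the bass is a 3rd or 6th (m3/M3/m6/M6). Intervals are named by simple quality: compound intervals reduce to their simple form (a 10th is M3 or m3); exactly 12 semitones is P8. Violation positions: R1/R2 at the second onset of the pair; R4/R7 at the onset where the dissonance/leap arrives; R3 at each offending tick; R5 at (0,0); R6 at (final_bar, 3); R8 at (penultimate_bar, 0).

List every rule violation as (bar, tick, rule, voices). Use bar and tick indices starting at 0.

(1, 0, R1, (0, 1))
(1, 0, R4, (0, 2))
(3, 0, R4, (0, 2))
(3, 0, R7, (2,))
(5, 0, R2, (0, 1))
(5, 0, R2, (0, 2))
(5, 0, R2, (1, 2))
(5, 0, R7, (2,))

bar 0: v0=E3 v1=E4 v2=B4 downbeat P5
bar 1: v0=G3 v1=G4 v2=A4 downbeat M2
bar 2: v0=E3 v1=G3 v2=B4 downbeat P5
bar 3: v0=G3 v1=B3 v2=F4 downbeat m7
bar 4: v0=D3 v1=B3 v2=F4 downbeat m3
bar 5: v0=E3 v1=E4 v2=B4 downbeat P5
  -> R1 @ bar 1 tick 0 v(0, 1): E3/E4 P8 -> G3/G4 P8 similar
  -> R4 @ bar 1 tick 0 v(0, 2): G3/A4 M2 untreated
  -> R4 @ bar 3 tick 0 v(0, 2): G3/F4 m7 untreated
  -> R7 @ bar 3 tick 0 v(2,): B4->F4 leap 6st
  -> R2 @ bar 5 tick 0 v(0, 1): D3/B3 M6 -> E3/E4 P8 similar
  -> R2 @ bar 5 tick 0 v(0, 2): D3/F4 m3 -> E3/B4 P5 similar
  -> R2 @ bar 5 tick 0 v(1, 2): B3/F4 TT -> E4/B4 P5 similar
  -> R7 @ bar 5 tick 0 v(2,): F4->B4 leap 6st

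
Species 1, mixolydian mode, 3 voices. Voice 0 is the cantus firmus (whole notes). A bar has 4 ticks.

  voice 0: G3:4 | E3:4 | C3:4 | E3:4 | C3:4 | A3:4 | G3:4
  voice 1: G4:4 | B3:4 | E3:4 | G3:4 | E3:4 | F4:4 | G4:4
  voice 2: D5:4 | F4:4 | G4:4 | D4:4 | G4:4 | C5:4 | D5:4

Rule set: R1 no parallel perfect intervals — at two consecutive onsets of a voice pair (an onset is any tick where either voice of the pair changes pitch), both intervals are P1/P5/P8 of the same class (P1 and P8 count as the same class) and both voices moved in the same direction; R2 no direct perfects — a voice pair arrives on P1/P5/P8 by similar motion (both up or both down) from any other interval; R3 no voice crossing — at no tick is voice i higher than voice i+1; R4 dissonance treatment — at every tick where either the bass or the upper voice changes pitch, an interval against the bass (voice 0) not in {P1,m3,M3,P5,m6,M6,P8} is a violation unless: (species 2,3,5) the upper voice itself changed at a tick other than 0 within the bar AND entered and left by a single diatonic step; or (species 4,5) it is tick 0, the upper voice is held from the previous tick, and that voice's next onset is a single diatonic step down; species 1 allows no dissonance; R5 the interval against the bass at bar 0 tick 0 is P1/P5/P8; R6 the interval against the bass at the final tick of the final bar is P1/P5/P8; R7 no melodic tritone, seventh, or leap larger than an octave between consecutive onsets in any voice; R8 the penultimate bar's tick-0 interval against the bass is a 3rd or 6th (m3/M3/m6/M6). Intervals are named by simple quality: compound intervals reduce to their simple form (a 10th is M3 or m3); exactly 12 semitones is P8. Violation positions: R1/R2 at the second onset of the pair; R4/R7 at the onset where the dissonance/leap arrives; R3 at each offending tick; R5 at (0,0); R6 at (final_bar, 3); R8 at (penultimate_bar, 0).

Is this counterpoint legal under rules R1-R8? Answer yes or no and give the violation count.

No (6 violations)

bar 0: v0=G3 v1=G4 v2=D5 (P5)
bar 1: v0=E3 v1=B3 v2=F4 (m2)
bar 2: v0=C3 v1=E3 v2=G4 (P5)
bar 3: v0=E3 v1=G3 v2=D4 (m7)
bar 4: v0=C3 v1=E3 v2=G4 (P5)
bar 5: v0=A3 v1=F4 v2=C5 (m3)
bar 6: v0=G3 v1=G4 v2=D5 (P5)
  R2 @ bar1.0: G3/G4 P8 -> E3/B3 P5 similar
  R4 @ bar1.0: E3/F4 m2 untreated
  R4 @ bar3.0: E3/D4 m7 untreated
  R2 @ bar5.0: E3/G4 m3 -> F4/C5 P5 similar
  R7 @ bar5.0: E3->F4 leap 13st
  R1 @ bar6.0: F4/C5 P5 -> G4/D5 P5 similar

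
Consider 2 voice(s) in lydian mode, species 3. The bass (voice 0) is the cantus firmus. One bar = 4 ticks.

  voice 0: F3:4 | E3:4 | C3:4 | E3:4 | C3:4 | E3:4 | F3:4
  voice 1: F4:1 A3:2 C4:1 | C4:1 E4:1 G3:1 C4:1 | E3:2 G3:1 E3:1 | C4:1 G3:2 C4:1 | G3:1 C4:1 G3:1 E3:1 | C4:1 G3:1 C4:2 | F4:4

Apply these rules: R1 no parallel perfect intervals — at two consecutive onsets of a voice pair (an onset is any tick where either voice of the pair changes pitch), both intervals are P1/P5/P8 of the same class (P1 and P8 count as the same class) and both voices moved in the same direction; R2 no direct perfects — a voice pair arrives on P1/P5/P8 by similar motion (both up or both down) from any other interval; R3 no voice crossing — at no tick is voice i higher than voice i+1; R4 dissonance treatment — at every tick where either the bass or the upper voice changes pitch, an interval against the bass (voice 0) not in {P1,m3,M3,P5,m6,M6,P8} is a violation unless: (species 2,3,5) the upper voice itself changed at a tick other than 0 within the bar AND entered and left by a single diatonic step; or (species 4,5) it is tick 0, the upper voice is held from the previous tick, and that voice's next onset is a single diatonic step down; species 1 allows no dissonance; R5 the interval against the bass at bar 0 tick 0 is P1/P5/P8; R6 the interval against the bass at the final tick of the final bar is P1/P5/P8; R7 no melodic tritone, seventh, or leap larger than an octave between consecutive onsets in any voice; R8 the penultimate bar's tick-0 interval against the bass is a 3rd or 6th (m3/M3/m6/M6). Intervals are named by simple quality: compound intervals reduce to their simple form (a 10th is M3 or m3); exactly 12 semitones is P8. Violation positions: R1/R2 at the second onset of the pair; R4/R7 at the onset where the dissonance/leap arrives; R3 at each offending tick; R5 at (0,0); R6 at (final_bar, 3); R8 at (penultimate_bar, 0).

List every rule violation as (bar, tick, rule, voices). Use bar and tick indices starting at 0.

(4, 0, R2, (0, 1))
(6, 0, R2, (0, 1))

bar 0: v0=F3 v1=F4 downbeat P8
bar 1: v0=E3 v1=C4 downbeat m6
bar 2: v0=C3 v1=E3 downbeat M3
bar 3: v0=E3 v1=C4 downbeat m6
bar 4: v0=C3 v1=G3 downbeat P5
bar 5: v0=E3 v1=C4 downbeat m6
bar 6: v0=F3 v1=F4 downbeat P8
  -> R2 @ bar 4 tick 0 v(0, 1): E3/C4 m6 -> C3/G3 P5 similar
  -> R2 @ bar 6 tick 0 v(0, 1): E3/C4 m6 -> F3/F4 P8 similar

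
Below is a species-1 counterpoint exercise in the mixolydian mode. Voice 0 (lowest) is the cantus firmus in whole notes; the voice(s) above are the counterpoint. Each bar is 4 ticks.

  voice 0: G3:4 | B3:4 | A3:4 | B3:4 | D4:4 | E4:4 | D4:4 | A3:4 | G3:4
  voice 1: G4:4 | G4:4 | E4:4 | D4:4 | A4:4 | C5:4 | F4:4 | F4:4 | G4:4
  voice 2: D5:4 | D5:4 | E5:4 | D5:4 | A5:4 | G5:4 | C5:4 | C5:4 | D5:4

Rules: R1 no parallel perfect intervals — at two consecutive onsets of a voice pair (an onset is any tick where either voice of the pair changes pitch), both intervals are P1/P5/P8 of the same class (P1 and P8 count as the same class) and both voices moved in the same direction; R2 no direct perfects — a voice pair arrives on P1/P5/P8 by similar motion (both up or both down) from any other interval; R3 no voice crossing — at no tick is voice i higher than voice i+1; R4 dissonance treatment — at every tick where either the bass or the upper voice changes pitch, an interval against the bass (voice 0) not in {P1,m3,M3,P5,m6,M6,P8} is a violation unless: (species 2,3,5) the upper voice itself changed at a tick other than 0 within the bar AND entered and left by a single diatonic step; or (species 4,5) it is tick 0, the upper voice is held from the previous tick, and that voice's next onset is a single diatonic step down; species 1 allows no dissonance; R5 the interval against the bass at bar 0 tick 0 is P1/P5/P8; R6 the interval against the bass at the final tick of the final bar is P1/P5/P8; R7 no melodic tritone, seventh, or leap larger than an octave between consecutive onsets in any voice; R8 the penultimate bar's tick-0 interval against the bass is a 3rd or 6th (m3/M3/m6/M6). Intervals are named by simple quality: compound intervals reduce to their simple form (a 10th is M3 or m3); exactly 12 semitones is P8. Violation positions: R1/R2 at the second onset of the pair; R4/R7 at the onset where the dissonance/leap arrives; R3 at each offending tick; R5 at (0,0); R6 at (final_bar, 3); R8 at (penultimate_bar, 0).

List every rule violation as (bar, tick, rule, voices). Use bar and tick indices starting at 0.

bar 0: v0=G3 v1=G4 v2=D5 downbeat P5
bar 1: v0=B3 v1=G4 v2=D5 downbeat m3
bar 2: v0=A3 v1=E4 v2=E5 downbeat P5
bar 3: v0=B3 v1=D4 v2=D5 downbeat m3
bar 4: v0=D4 v1=A4 v2=A5 downbeat P5
bar 5: v0=E4 v1=C5 v2=G5 downbeat m3
bar 6: v0=D4 v1=F4 v2=C5 downbeat m7
bar 7: v0=A3 v1=F4 v2=C5 downbeat m3
bar 8: v0=G3 v1=G4 v2=D5 downbeat P5
  -> R2 @ bar 2 tick 0 v(0, 1): B3/G4 m6 -> A3/E4 P5 similar
  -> R1 @ bar 3 tick 0 v(1, 2): E4/E5 P8 -> D4/D5 P8 similar
  -> R1 @ bar 4 tick 0 v(1, 2): D4/D5 P8 -> A4/A5 P8 similar
  -> R2 @ bar 4 tick 0 v(0, 1): B3/D4 m3 -> D4/A4 P5 similar
  -> R2 @ bar 4 tick 0 v(0, 2): B3/D5 m3 -> D4/A5 P5 similar
  -> R1 @ bar 6 tick 0 v(1, 2): C5/G5 P5 -> F4/C5 P5 similar
  -> R4 @ bar 6 tick 0 v(0, 2): D4/C5 m7 untreated
  -> R1 @ bar 8 tick 0 v(1, 2): F4/C5 P5 -> G4/D5 P5 similar

(2, 0, R2, (0, 1))
(3, 0, R1, (1, 2))
(4, 0, R1, (1, 2))
(4, 0, R2, (0, 1))
(4, 0, R2, (0, 2))
(6, 0, R1, (1, 2))
(6, 0, R4, (0, 2))
(8, 0, R1, (1, 2))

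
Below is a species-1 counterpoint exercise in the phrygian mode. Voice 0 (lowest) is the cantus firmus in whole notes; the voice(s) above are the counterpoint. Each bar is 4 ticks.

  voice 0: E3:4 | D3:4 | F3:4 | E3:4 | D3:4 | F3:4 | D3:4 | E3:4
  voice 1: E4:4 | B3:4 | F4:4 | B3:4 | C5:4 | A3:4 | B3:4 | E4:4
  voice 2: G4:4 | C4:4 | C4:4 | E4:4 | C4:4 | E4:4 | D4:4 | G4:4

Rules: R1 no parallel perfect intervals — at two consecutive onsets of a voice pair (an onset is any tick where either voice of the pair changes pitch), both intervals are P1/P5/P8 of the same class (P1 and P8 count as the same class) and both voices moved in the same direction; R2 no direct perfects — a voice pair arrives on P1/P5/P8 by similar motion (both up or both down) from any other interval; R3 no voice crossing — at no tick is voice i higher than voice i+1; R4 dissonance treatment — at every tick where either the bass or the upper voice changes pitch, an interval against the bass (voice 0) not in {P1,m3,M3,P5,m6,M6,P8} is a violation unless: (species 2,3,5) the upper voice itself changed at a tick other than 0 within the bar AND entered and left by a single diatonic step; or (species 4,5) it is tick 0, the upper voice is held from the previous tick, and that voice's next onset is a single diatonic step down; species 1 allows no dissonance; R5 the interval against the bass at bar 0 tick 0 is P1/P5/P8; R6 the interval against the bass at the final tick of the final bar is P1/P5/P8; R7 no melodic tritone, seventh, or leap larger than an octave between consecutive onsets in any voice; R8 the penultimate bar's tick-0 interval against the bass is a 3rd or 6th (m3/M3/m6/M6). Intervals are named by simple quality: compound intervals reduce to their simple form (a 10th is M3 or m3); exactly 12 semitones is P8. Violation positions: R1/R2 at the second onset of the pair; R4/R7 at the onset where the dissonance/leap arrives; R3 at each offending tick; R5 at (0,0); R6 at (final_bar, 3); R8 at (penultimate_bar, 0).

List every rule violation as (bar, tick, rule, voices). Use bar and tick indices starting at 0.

bar 0: v0=E3 v1=E4 v2=G4 downbeat m3
bar 1: v0=D3 v1=B3 v2=C4 downbeat m7
bar 2: v0=F3 v1=F4 v2=C4 downbeat P5
bar 3: v0=E3 v1=B3 v2=E4 downbeat P8
bar 4: v0=D3 v1=C5 v2=C4 downbeat m7
bar 5: v0=F3 v1=A3 v2=E4 downbeat M7
bar 6: v0=D3 v1=B3 v2=D4 downbeat P8
bar 7: v0=E3 v1=E4 v2=G4 downbeat m3
  -> R5 @ bar 0 tick 0 v(0, 2): opens on m3
  -> R4 @ bar 1 tick 0 v(0, 2): D3/C4 m7 untreated
  -> R2 @ bar 2 tick 0 v(0, 1): D3/B3 M6 -> F3/F4 P8 similar
  -> R3 @ bar 2 tick 0 v(1, 2): F4 above C4
  -> R7 @ bar 2 tick 0 v(1,): B3->F4 leap 6st
  -> R3 @ bar 2 tick 1 v(1, 2): F4 above C4
  -> R3 @ bar 2 tick 2 v(1, 2): F4 above C4
  -> R3 @ bar 2 tick 3 v(1, 2): F4 above C4
  -> R2 @ bar 3 tick 0 v(0, 1): F3/F4 P8 -> E3/B3 P5 similar
  -> R7 @ bar 3 tick 0 v(1,): F4->B3 leap 6st
  -> R3 @ bar 4 tick 0 v(1, 2): C5 above C4
  -> R4 @ bar 4 tick 0 v(0, 1): D3/C5 m7 untreated
  -> R4 @ bar 4 tick 0 v(0, 2): D3/C4 m7 untreated
  -> R7 @ bar 4 tick 0 v(1,): B3->C5 leap 13st
  -> R3 @ bar 4 tick 1 v(1, 2): C5 above C4
  -> R3 @ bar 4 tick 2 v(1, 2): C5 above C4
  -> R3 @ bar 4 tick 3 v(1, 2): C5 above C4
  -> R4 @ bar 5 tick 0 v(0, 2): F3/E4 M7 untreated
  -> R7 @ bar 5 tick 0 v(1,): C5->A3 leap 15st
  -> R2 @ bar 6 tick 0 v(0, 2): F3/E4 M7 -> D3/D4 P8 similar
  -> R8 @ bar 6 tick 0 v(0, 2): penult P8 not 3rd/6th
  -> R2 @ bar 7 tick 0 v(0, 1): D3/B3 M6 -> E3/E4 P8 similar
  -> R6 @ bar 7 tick 3 v(0, 2): closes on m3

(0, 0, R5, (0, 2))
(1, 0, R4, (0, 2))
(2, 0, R2, (0, 1))
(2, 0, R3, (1, 2))
(2, 0, R7, (1,))
(2, 1, R3, (1, 2))
(2, 2, R3, (1, 2))
(2, 3, R3, (1, 2))
(3, 0, R2, (0, 1))
(3, 0, R7, (1,))
(4, 0, R3, (1, 2))
(4, 0, R4, (0, 1))
(4, 0, R4, (0, 2))
(4, 0, R7, (1,))
(4, 1, R3, (1, 2))
(4, 2, R3, (1, 2))
(4, 3, R3, (1, 2))
(5, 0, R4, (0, 2))
(5, 0, R7, (1,))
(6, 0, R2, (0, 2))
(6, 0, R8, (0, 2))
(7, 0, R2, (0, 1))
(7, 3, R6, (0, 2))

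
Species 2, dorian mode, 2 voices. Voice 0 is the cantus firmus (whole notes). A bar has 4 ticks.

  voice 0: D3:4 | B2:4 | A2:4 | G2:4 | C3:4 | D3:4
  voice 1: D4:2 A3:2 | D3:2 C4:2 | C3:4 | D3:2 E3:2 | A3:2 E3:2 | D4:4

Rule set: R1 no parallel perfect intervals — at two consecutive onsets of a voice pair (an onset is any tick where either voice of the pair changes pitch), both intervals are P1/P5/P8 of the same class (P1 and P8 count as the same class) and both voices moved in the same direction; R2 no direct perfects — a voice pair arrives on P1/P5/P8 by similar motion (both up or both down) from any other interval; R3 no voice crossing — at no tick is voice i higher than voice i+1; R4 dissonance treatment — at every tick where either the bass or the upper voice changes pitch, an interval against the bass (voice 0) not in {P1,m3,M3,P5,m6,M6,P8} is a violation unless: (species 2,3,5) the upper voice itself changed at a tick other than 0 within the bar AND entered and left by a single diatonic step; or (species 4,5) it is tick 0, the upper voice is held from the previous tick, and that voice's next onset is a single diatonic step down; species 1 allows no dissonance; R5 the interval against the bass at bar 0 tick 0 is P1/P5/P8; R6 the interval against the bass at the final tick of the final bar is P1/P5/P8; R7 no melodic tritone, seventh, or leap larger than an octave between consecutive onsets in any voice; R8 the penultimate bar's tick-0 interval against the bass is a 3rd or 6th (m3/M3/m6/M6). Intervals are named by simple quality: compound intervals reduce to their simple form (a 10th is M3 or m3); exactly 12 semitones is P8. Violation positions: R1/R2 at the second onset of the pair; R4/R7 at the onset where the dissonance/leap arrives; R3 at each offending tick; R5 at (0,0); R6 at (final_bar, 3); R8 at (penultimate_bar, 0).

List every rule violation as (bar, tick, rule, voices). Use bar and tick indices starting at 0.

(1, 2, R4, (0, 1))
(1, 2, R7, (1,))
(5, 0, R2, (0, 1))
(5, 0, R7, (1,))

bar 0: v0=D3 v1=D4 downbeat P8
bar 1: v0=B2 v1=D3 downbeat m3
bar 2: v0=A2 v1=C3 downbeat m3
bar 3: v0=G2 v1=D3 downbeat P5
bar 4: v0=C3 v1=A3 downbeat M6
bar 5: v0=D3 v1=D4 downbeat P8
  -> R4 @ bar 1 tick 2 v(0, 1): B2/C4 m2 untreated
  -> R7 @ bar 1 tick 2 v(1,): D3->C4 leap 10st
  -> R2 @ bar 5 tick 0 v(0, 1): C3/E3 M3 -> D3/D4 P8 similar
  -> R7 @ bar 5 tick 0 v(1,): E3->D4 leap 10st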